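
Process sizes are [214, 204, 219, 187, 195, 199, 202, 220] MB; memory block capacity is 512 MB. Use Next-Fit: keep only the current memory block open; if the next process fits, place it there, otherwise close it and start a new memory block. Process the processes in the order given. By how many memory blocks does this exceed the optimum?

Next-Fit: [214,204] [219,187] [195,199] [202,220] → 4 memory blocks.
Total size 1640 MB; any packing needs at least ⌈1640/512⌉ = 4 memory blocks.
So 4 is already optimal.

0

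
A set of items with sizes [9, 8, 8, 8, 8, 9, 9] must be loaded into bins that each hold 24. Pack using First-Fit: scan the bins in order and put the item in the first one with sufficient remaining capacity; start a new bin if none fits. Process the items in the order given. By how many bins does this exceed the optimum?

0

First-Fit: [9,8] [8,8,8] [9,9] → 3 bins.
Total size 59; any packing needs at least ⌈59/24⌉ = 3 bins.
So 3 is already optimal.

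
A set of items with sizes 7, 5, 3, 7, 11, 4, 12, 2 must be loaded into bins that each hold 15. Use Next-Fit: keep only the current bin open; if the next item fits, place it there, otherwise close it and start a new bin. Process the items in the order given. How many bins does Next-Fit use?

bin 1: place 7, 8 left
bin 1: place 5, 3 left
bin 1: place 3, 0 left
bin 2: place 7, 8 left
bin 3: place 11, 4 left
bin 3: place 4, 0 left
bin 4: place 12, 3 left
bin 4: place 2, 1 left

4 bins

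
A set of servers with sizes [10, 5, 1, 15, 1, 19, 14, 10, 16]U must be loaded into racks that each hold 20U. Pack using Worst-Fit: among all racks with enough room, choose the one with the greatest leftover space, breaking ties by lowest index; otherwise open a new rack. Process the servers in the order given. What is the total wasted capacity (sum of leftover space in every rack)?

29

10U → rack 1 (remaining 10U)
5U → rack 1 (remaining 5U)
1U → rack 1 (remaining 4U)
15U → rack 2 (remaining 5U)
1U → rack 2 (remaining 4U)
19U → rack 3 (remaining 1U)
14U → rack 4 (remaining 6U)
10U → rack 5 (remaining 10U)
16U → rack 6 (remaining 4U)
6 racks × 20U = 120U; used 91U; unused 29U.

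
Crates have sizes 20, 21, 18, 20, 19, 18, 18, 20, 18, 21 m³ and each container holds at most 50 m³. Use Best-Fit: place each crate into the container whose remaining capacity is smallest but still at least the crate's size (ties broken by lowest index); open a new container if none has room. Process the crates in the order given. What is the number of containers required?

5

container 1: place 20 m³, 30 m³ left
container 1: place 21 m³, 9 m³ left
container 2: place 18 m³, 32 m³ left
container 2: place 20 m³, 12 m³ left
container 3: place 19 m³, 31 m³ left
container 3: place 18 m³, 13 m³ left
container 4: place 18 m³, 32 m³ left
container 4: place 20 m³, 12 m³ left
container 5: place 18 m³, 32 m³ left
container 5: place 21 m³, 11 m³ left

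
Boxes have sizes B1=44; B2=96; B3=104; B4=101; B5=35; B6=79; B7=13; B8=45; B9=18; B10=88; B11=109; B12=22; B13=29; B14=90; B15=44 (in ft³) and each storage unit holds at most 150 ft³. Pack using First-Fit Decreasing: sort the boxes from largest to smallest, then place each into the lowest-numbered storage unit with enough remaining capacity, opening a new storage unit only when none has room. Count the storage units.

7

Sorted descending: 109, 104, 101, 96, 90, 88, 79, 45, 44, 44, 35, 29, 22, 18, 13.
Put 109 ft³ in storage unit 1; 41 ft³ remain.
Put 104 ft³ in storage unit 2; 46 ft³ remain.
Put 101 ft³ in storage unit 3; 49 ft³ remain.
Put 96 ft³ in storage unit 4; 54 ft³ remain.
Put 90 ft³ in storage unit 5; 60 ft³ remain.
Put 88 ft³ in storage unit 6; 62 ft³ remain.
Put 79 ft³ in storage unit 7; 71 ft³ remain.
Put 45 ft³ in storage unit 2; 1 ft³ remain.
Put 44 ft³ in storage unit 3; 5 ft³ remain.
Put 44 ft³ in storage unit 4; 10 ft³ remain.
Put 35 ft³ in storage unit 1; 6 ft³ remain.
Put 29 ft³ in storage unit 5; 31 ft³ remain.
Put 22 ft³ in storage unit 5; 9 ft³ remain.
Put 18 ft³ in storage unit 6; 44 ft³ remain.
Put 13 ft³ in storage unit 6; 31 ft³ remain.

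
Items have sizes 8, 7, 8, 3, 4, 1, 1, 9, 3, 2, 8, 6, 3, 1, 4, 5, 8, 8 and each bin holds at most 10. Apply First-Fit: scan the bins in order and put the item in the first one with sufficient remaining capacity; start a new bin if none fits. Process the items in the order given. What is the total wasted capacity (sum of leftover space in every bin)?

8 → bin 1 (remaining 2)
7 → bin 2 (remaining 3)
8 → bin 3 (remaining 2)
3 → bin 2 (remaining 0)
4 → bin 4 (remaining 6)
1 → bin 1 (remaining 1)
1 → bin 1 (remaining 0)
9 → bin 5 (remaining 1)
3 → bin 4 (remaining 3)
2 → bin 3 (remaining 0)
8 → bin 6 (remaining 2)
6 → bin 7 (remaining 4)
3 → bin 4 (remaining 0)
1 → bin 5 (remaining 0)
4 → bin 7 (remaining 0)
5 → bin 8 (remaining 5)
8 → bin 9 (remaining 2)
8 → bin 10 (remaining 2)
10 bins × 10 = 100; used 89; unused 11.

11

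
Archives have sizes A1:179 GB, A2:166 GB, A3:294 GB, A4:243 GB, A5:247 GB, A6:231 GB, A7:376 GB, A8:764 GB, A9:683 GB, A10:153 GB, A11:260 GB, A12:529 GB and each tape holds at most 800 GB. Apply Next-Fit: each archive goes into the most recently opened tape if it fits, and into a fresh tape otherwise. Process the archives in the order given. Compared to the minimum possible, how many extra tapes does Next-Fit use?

Next-Fit: [179,166,294] [243,247,231] [376] [764] [683] [153,260] [529] → 7 tapes.
Total size 4125 GB; any packing needs at least ⌈4125/800⌉ = 6 tapes.
An optimal packing achieves that bound: [764] [683] [529,260] [376,294] [247,243,231] [179,166,153] → 6 tapes.
Excess: 7 − 6 = 1.

1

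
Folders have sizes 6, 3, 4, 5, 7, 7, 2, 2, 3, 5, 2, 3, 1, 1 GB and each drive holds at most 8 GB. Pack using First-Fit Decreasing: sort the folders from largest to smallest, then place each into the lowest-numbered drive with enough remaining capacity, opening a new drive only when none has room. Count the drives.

Sorted descending: 7, 7, 6, 5, 5, 4, 3, 3, 3, 2, 2, 2, 1, 1.
Put 7 GB in drive 1; 1 GB remain.
Put 7 GB in drive 2; 1 GB remain.
Put 6 GB in drive 3; 2 GB remain.
Put 5 GB in drive 4; 3 GB remain.
Put 5 GB in drive 5; 3 GB remain.
Put 4 GB in drive 6; 4 GB remain.
Put 3 GB in drive 4; 0 GB remain.
Put 3 GB in drive 5; 0 GB remain.
Put 3 GB in drive 6; 1 GB remain.
Put 2 GB in drive 3; 0 GB remain.
Put 2 GB in drive 7; 6 GB remain.
Put 2 GB in drive 7; 4 GB remain.
Put 1 GB in drive 1; 0 GB remain.
Put 1 GB in drive 2; 0 GB remain.
Final drives: [7,1] [7,1] [6,2] [5,3] [5,3] [4,3] [2,2].

7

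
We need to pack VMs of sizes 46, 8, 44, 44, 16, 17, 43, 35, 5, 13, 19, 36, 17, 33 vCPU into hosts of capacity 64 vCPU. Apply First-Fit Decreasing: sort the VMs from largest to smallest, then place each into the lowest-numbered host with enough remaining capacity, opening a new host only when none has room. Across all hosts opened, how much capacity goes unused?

Sorted descending: 46, 44, 44, 43, 36, 35, 33, 19, 17, 17, 16, 13, 8, 5.
Put 46 vCPU in host 1; 18 vCPU remain.
Put 44 vCPU in host 2; 20 vCPU remain.
Put 44 vCPU in host 3; 20 vCPU remain.
Put 43 vCPU in host 4; 21 vCPU remain.
Put 36 vCPU in host 5; 28 vCPU remain.
Put 35 vCPU in host 6; 29 vCPU remain.
Put 33 vCPU in host 7; 31 vCPU remain.
Put 19 vCPU in host 2; 1 vCPU remain.
Put 17 vCPU in host 1; 1 vCPU remain.
Put 17 vCPU in host 3; 3 vCPU remain.
Put 16 vCPU in host 4; 5 vCPU remain.
Put 13 vCPU in host 5; 15 vCPU remain.
Put 8 vCPU in host 5; 7 vCPU remain.
Put 5 vCPU in host 4; 0 vCPU remain.
7 hosts × 64 vCPU = 448 vCPU; used 376 vCPU; unused 72 vCPU.

72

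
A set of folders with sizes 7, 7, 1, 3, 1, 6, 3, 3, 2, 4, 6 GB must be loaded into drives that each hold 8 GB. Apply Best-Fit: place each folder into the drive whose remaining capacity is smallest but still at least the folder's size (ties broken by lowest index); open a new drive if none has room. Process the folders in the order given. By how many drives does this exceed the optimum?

0

Best-Fit: [7,1] [7,1] [3,3,2] [6] [3,4] [6] → 6 drives.
Total size 43 GB; any packing needs at least ⌈43/8⌉ = 6 drives.
So 6 is already optimal.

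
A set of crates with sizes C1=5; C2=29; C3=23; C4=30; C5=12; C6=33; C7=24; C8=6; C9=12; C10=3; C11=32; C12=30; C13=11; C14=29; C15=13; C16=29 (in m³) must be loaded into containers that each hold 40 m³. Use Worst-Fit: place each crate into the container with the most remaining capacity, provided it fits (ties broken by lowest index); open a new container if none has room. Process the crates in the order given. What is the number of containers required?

10

container 1: place C1 (5 m³), 35 m³ left
container 1: place C2 (29 m³), 6 m³ left
container 2: place C3 (23 m³), 17 m³ left
container 3: place C4 (30 m³), 10 m³ left
container 2: place C5 (12 m³), 5 m³ left
container 4: place C6 (33 m³), 7 m³ left
container 5: place C7 (24 m³), 16 m³ left
container 5: place C8 (6 m³), 10 m³ left
container 6: place C9 (12 m³), 28 m³ left
container 6: place C10 (3 m³), 25 m³ left
container 7: place C11 (32 m³), 8 m³ left
container 8: place C12 (30 m³), 10 m³ left
container 6: place C13 (11 m³), 14 m³ left
container 9: place C14 (29 m³), 11 m³ left
container 6: place C15 (13 m³), 1 m³ left
container 10: place C16 (29 m³), 11 m³ left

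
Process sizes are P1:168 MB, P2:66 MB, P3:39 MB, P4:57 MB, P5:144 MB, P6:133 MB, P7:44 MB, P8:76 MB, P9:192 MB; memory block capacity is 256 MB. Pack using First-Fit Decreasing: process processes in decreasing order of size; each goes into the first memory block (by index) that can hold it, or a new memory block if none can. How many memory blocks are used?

Sorted descending: 192, 168, 144, 133, 76, 66, 57, 44, 39.
192 MB → memory block 1 (remaining 64 MB)
168 MB → memory block 2 (remaining 88 MB)
144 MB → memory block 3 (remaining 112 MB)
133 MB → memory block 4 (remaining 123 MB)
76 MB → memory block 2 (remaining 12 MB)
66 MB → memory block 3 (remaining 46 MB)
57 MB → memory block 1 (remaining 7 MB)
44 MB → memory block 3 (remaining 2 MB)
39 MB → memory block 4 (remaining 84 MB)

4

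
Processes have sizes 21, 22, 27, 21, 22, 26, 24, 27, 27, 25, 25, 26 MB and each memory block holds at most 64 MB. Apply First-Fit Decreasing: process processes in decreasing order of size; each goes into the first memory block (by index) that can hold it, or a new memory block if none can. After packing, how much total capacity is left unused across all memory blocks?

91

Sorted descending: 27, 27, 27, 26, 26, 25, 25, 24, 22, 22, 21, 21.
memory block 1: place 27 MB, 37 MB left
memory block 1: place 27 MB, 10 MB left
memory block 2: place 27 MB, 37 MB left
memory block 2: place 26 MB, 11 MB left
memory block 3: place 26 MB, 38 MB left
memory block 3: place 25 MB, 13 MB left
memory block 4: place 25 MB, 39 MB left
memory block 4: place 24 MB, 15 MB left
memory block 5: place 22 MB, 42 MB left
memory block 5: place 22 MB, 20 MB left
memory block 6: place 21 MB, 43 MB left
memory block 6: place 21 MB, 22 MB left
6 memory blocks × 64 MB = 384 MB; used 293 MB; unused 91 MB.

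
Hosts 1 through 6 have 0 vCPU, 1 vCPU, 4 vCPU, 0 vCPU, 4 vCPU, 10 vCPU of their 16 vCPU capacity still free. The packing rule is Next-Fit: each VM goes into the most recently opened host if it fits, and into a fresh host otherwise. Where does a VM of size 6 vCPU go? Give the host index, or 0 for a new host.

6

Next-Fit only looks at host 6, which has 10 vCPU free.
6 vCPU fits there.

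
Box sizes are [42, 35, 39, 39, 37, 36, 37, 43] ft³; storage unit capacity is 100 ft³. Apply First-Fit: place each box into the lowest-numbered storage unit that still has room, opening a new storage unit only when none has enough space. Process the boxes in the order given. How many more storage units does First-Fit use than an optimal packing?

First-Fit: [42,35] [39,39] [37,36] [37,43] → 4 storage units.
Total size 308 ft³; any packing needs at least ⌈308/100⌉ = 4 storage units.
So 4 is already optimal.

0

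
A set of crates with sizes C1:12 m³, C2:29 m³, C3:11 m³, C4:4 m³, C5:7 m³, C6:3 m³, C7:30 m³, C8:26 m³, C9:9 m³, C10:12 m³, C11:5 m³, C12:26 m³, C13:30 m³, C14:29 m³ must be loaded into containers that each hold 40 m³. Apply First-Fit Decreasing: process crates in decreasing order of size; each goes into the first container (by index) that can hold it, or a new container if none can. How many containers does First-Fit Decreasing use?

6 containers

Sorted descending: 30, 30, 29, 29, 26, 26, 12, 12, 11, 9, 7, 5, 4, 3.
30 m³ → container 1 (remaining 10 m³)
30 m³ → container 2 (remaining 10 m³)
29 m³ → container 3 (remaining 11 m³)
29 m³ → container 4 (remaining 11 m³)
26 m³ → container 5 (remaining 14 m³)
26 m³ → container 6 (remaining 14 m³)
12 m³ → container 5 (remaining 2 m³)
12 m³ → container 6 (remaining 2 m³)
11 m³ → container 3 (remaining 0 m³)
9 m³ → container 1 (remaining 1 m³)
7 m³ → container 2 (remaining 3 m³)
5 m³ → container 4 (remaining 6 m³)
4 m³ → container 4 (remaining 2 m³)
3 m³ → container 2 (remaining 0 m³)
Final containers: [30,9] [30,7,3] [29,11] [29,5,4] [26,12] [26,12].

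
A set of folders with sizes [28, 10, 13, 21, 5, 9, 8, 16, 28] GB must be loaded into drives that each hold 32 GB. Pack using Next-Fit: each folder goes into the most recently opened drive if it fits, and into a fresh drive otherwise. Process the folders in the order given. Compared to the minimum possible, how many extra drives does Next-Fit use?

1

Next-Fit: [28] [10,13] [21,5] [9,8] [16] [28] → 6 drives.
Total size 138 GB; any packing needs at least ⌈138/32⌉ = 5 drives.
An optimal packing achieves that bound: [28] [28] [21,10] [16,13] [9,8,5] → 5 drives.
Excess: 6 − 5 = 1.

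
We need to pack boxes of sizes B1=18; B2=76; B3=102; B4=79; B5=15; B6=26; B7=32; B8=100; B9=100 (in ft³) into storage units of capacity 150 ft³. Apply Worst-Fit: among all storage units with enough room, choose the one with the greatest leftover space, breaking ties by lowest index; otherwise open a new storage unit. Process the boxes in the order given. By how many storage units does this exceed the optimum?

Worst-Fit: [18,76,26] [102] [79,15,32] [100] [100] → 5 storage units.
5 boxes exceed 75 ft³ (half the capacity), and no two of those can share a storage unit, so at least 5 storage units are needed.
So 5 is already optimal.

0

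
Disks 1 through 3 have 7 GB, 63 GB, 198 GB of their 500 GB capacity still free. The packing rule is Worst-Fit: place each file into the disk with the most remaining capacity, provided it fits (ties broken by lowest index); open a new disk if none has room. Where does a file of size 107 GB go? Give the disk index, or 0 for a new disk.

3

Disks with room: disk 3 (198 GB).
Most room is disk 3 with 198 GB free.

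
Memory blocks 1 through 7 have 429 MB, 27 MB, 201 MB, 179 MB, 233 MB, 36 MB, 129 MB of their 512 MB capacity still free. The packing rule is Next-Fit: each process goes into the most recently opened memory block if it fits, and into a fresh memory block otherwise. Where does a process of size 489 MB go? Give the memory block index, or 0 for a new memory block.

0

Next-Fit only looks at memory block 7, which has 129 MB free.
489 MB does not fit, so a new memory block is opened.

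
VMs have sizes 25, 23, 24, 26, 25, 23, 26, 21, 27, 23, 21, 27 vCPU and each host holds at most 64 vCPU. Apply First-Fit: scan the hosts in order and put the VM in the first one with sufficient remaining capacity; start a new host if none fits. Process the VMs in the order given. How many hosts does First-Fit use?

25 vCPU → host 1 (remaining 39 vCPU)
23 vCPU → host 1 (remaining 16 vCPU)
24 vCPU → host 2 (remaining 40 vCPU)
26 vCPU → host 2 (remaining 14 vCPU)
25 vCPU → host 3 (remaining 39 vCPU)
23 vCPU → host 3 (remaining 16 vCPU)
26 vCPU → host 4 (remaining 38 vCPU)
21 vCPU → host 4 (remaining 17 vCPU)
27 vCPU → host 5 (remaining 37 vCPU)
23 vCPU → host 5 (remaining 14 vCPU)
21 vCPU → host 6 (remaining 43 vCPU)
27 vCPU → host 6 (remaining 16 vCPU)

6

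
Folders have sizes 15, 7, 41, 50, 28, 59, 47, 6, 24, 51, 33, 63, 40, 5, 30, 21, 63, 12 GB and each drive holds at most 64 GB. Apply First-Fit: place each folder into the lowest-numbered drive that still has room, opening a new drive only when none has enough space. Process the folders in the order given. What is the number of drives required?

10

drive 1: place 15 GB, 49 GB left
drive 1: place 7 GB, 42 GB left
drive 1: place 41 GB, 1 GB left
drive 2: place 50 GB, 14 GB left
drive 3: place 28 GB, 36 GB left
drive 4: place 59 GB, 5 GB left
drive 5: place 47 GB, 17 GB left
drive 2: place 6 GB, 8 GB left
drive 3: place 24 GB, 12 GB left
drive 6: place 51 GB, 13 GB left
drive 7: place 33 GB, 31 GB left
drive 8: place 63 GB, 1 GB left
drive 9: place 40 GB, 24 GB left
drive 2: place 5 GB, 3 GB left
drive 7: place 30 GB, 1 GB left
drive 9: place 21 GB, 3 GB left
drive 10: place 63 GB, 1 GB left
drive 3: place 12 GB, 0 GB left
Final drives: [15,7,41] [50,6,5] [28,24,12] [59] [47] [51] [33,30] [63] [40,21] [63].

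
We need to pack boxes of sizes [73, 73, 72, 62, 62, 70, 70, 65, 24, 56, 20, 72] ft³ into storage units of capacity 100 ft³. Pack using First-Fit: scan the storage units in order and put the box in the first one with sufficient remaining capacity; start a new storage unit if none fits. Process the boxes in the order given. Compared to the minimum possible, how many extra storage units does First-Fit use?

First-Fit: [73,24] [73,20] [72] [62] [62] [70] [70] [65] [56] [72] → 10 storage units.
10 boxes exceed 50 ft³ (half the capacity), and no two of those can share a storage unit, so at least 10 storage units are needed.
So 10 is already optimal.

0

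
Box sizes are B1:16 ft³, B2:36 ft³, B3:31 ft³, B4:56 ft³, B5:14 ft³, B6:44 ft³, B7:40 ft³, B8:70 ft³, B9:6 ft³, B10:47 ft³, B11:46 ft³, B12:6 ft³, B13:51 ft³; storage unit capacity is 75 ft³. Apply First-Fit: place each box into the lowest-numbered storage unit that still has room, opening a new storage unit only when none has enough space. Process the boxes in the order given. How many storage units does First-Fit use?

8 storage units

Put B1 (16 ft³) in storage unit 1; 59 ft³ remain.
Put B2 (36 ft³) in storage unit 1; 23 ft³ remain.
Put B3 (31 ft³) in storage unit 2; 44 ft³ remain.
Put B4 (56 ft³) in storage unit 3; 19 ft³ remain.
Put B5 (14 ft³) in storage unit 1; 9 ft³ remain.
Put B6 (44 ft³) in storage unit 2; 0 ft³ remain.
Put B7 (40 ft³) in storage unit 4; 35 ft³ remain.
Put B8 (70 ft³) in storage unit 5; 5 ft³ remain.
Put B9 (6 ft³) in storage unit 1; 3 ft³ remain.
Put B10 (47 ft³) in storage unit 6; 28 ft³ remain.
Put B11 (46 ft³) in storage unit 7; 29 ft³ remain.
Put B12 (6 ft³) in storage unit 3; 13 ft³ remain.
Put B13 (51 ft³) in storage unit 8; 24 ft³ remain.
Final storage units: [16,36,14,6] [31,44] [56,6] [40] [70] [47] [46] [51].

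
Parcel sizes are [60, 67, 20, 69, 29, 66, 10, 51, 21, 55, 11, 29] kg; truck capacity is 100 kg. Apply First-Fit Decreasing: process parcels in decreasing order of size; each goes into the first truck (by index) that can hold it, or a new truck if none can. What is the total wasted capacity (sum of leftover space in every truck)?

Sorted descending: 69, 67, 66, 60, 55, 51, 29, 29, 21, 20, 11, 10.
69 kg → truck 1 (remaining 31 kg)
67 kg → truck 2 (remaining 33 kg)
66 kg → truck 3 (remaining 34 kg)
60 kg → truck 4 (remaining 40 kg)
55 kg → truck 5 (remaining 45 kg)
51 kg → truck 6 (remaining 49 kg)
29 kg → truck 1 (remaining 2 kg)
29 kg → truck 2 (remaining 4 kg)
21 kg → truck 3 (remaining 13 kg)
20 kg → truck 4 (remaining 20 kg)
11 kg → truck 3 (remaining 2 kg)
10 kg → truck 4 (remaining 10 kg)
6 trucks × 100 kg = 600 kg; used 488 kg; unused 112 kg.

112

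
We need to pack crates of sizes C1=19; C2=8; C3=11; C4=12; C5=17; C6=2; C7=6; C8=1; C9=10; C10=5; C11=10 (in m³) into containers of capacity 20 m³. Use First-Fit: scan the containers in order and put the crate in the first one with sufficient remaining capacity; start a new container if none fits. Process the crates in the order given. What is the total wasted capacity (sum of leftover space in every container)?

19

Put C1 (19 m³) in container 1; 1 m³ remain.
Put C2 (8 m³) in container 2; 12 m³ remain.
Put C3 (11 m³) in container 2; 1 m³ remain.
Put C4 (12 m³) in container 3; 8 m³ remain.
Put C5 (17 m³) in container 4; 3 m³ remain.
Put C6 (2 m³) in container 3; 6 m³ remain.
Put C7 (6 m³) in container 3; 0 m³ remain.
Put C8 (1 m³) in container 1; 0 m³ remain.
Put C9 (10 m³) in container 5; 10 m³ remain.
Put C10 (5 m³) in container 5; 5 m³ remain.
Put C11 (10 m³) in container 6; 10 m³ remain.
6 containers × 20 m³ = 120 m³; used 101 m³; unused 19 m³.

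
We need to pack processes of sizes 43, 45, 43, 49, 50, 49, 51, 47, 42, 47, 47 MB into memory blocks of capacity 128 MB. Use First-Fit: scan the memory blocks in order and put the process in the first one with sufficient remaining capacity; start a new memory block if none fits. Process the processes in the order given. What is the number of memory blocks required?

6

memory block 1: place 43 MB, 85 MB left
memory block 1: place 45 MB, 40 MB left
memory block 2: place 43 MB, 85 MB left
memory block 2: place 49 MB, 36 MB left
memory block 3: place 50 MB, 78 MB left
memory block 3: place 49 MB, 29 MB left
memory block 4: place 51 MB, 77 MB left
memory block 4: place 47 MB, 30 MB left
memory block 5: place 42 MB, 86 MB left
memory block 5: place 47 MB, 39 MB left
memory block 6: place 47 MB, 81 MB left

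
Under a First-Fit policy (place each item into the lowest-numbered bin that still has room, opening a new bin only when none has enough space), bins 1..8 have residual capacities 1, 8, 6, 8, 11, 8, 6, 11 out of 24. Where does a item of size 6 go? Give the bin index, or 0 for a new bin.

2

Bins with room: bin 2 (8), bin 3 (6), bin 4 (8), bin 5 (11), bin 6 (8), bin 7 (6), bin 8 (11).
The first with room is bin 2.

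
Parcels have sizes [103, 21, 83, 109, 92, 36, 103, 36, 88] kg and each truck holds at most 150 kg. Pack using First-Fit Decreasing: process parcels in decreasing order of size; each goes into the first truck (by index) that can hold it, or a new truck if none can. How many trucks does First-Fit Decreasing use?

Sorted descending: 109, 103, 103, 92, 88, 83, 36, 36, 21.
truck 1: place 109 kg, 41 kg left
truck 2: place 103 kg, 47 kg left
truck 3: place 103 kg, 47 kg left
truck 4: place 92 kg, 58 kg left
truck 5: place 88 kg, 62 kg left
truck 6: place 83 kg, 67 kg left
truck 1: place 36 kg, 5 kg left
truck 2: place 36 kg, 11 kg left
truck 3: place 21 kg, 26 kg left
Final trucks: [109,36] [103,36] [103,21] [92] [88] [83].

6 trucks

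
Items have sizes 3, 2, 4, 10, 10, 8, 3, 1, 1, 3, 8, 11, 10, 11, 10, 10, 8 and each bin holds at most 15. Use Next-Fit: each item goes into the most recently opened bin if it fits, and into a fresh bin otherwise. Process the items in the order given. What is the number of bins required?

11

bin 1: place 3, 12 left
bin 1: place 2, 10 left
bin 1: place 4, 6 left
bin 2: place 10, 5 left
bin 3: place 10, 5 left
bin 4: place 8, 7 left
bin 4: place 3, 4 left
bin 4: place 1, 3 left
bin 4: place 1, 2 left
bin 5: place 3, 12 left
bin 5: place 8, 4 left
bin 6: place 11, 4 left
bin 7: place 10, 5 left
bin 8: place 11, 4 left
bin 9: place 10, 5 left
bin 10: place 10, 5 left
bin 11: place 8, 7 left
Final bins: [3,2,4] [10] [10] [8,3,1,1] [3,8] [11] [10] [11] [10] [10] [8].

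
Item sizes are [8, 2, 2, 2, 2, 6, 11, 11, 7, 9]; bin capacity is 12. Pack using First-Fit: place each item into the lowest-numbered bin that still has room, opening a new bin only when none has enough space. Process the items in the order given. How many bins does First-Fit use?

Put 8 in bin 1; 4 remain.
Put 2 in bin 1; 2 remain.
Put 2 in bin 1; 0 remain.
Put 2 in bin 2; 10 remain.
Put 2 in bin 2; 8 remain.
Put 6 in bin 2; 2 remain.
Put 11 in bin 3; 1 remain.
Put 11 in bin 4; 1 remain.
Put 7 in bin 5; 5 remain.
Put 9 in bin 6; 3 remain.
Final bins: [8,2,2] [2,2,6] [11] [11] [7] [9].

6 bins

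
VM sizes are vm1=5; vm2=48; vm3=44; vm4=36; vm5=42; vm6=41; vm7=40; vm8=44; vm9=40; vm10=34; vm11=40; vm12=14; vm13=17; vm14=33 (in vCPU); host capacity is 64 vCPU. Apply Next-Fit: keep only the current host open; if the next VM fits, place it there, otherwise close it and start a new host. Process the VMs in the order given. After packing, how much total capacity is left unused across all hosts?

226

host 1: place vm1 (5 vCPU), 59 vCPU left
host 1: place vm2 (48 vCPU), 11 vCPU left
host 2: place vm3 (44 vCPU), 20 vCPU left
host 3: place vm4 (36 vCPU), 28 vCPU left
host 4: place vm5 (42 vCPU), 22 vCPU left
host 5: place vm6 (41 vCPU), 23 vCPU left
host 6: place vm7 (40 vCPU), 24 vCPU left
host 7: place vm8 (44 vCPU), 20 vCPU left
host 8: place vm9 (40 vCPU), 24 vCPU left
host 9: place vm10 (34 vCPU), 30 vCPU left
host 10: place vm11 (40 vCPU), 24 vCPU left
host 10: place vm12 (14 vCPU), 10 vCPU left
host 11: place vm13 (17 vCPU), 47 vCPU left
host 11: place vm14 (33 vCPU), 14 vCPU left
11 hosts × 64 vCPU = 704 vCPU; used 478 vCPU; unused 226 vCPU.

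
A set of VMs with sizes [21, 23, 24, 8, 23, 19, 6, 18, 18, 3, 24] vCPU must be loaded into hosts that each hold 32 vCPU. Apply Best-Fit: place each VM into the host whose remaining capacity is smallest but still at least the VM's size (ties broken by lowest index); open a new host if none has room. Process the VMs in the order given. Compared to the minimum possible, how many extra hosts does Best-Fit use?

Best-Fit: [21] [23,6,3] [24,8] [23] [19] [18] [18] [24] → 8 hosts.
8 VMs exceed 16 vCPU (half the capacity), and no two of those can share a host, so at least 8 hosts are needed.
So 8 is already optimal.

0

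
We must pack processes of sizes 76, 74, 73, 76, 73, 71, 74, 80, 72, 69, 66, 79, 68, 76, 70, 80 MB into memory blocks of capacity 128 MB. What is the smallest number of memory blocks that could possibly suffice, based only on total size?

10 memory blocks

Total size = 76 + 74 + 73 + 76 + 73 + 71 + 74 + 80 + 72 + 69 + 66 + 79 + 68 + 76 + 70 + 80 = 1177 MB.
⌈1177 / 128⌉ = 10.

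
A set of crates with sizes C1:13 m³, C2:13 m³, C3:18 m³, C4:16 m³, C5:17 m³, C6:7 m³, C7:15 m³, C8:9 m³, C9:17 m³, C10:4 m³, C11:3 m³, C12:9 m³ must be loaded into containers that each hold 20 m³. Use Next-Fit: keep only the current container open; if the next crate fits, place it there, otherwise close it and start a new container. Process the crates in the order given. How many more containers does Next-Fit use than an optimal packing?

2

Next-Fit: [13] [13] [18] [16] [17] [7] [15] [9] [17] [4,3,9] → 10 containers.
Total size 141 m³; any packing needs at least ⌈141/20⌉ = 8 containers.
An optimal packing achieves that bound: [18] [17,3] [17] [16,4] [15] [13,7] [13] [9,9] → 8 containers.
Excess: 10 − 8 = 2.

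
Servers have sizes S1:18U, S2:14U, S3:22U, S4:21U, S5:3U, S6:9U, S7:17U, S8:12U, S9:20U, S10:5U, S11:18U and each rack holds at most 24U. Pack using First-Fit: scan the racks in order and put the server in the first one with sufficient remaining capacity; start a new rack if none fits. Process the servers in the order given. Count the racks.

8

rack 1: place S1 (18U), 6U left
rack 2: place S2 (14U), 10U left
rack 3: place S3 (22U), 2U left
rack 4: place S4 (21U), 3U left
rack 1: place S5 (3U), 3U left
rack 2: place S6 (9U), 1U left
rack 5: place S7 (17U), 7U left
rack 6: place S8 (12U), 12U left
rack 7: place S9 (20U), 4U left
rack 5: place S10 (5U), 2U left
rack 8: place S11 (18U), 6U left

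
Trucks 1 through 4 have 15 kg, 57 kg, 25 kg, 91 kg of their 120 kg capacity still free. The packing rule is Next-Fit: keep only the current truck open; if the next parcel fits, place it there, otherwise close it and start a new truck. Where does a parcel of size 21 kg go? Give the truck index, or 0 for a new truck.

4

Next-Fit only looks at truck 4, which has 91 kg free.
21 kg fits there.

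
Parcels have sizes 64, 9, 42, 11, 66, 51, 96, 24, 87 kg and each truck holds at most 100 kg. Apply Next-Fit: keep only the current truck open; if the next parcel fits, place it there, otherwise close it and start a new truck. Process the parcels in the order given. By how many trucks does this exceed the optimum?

Next-Fit: [64,9] [42,11] [66] [51] [96] [24] [87] → 7 trucks.
Total size 450 kg; any packing needs at least ⌈450/100⌉ = 5 trucks.
An optimal packing achieves that bound: [96] [87,11] [66,24,9] [64] [51,42] → 5 trucks.
Excess: 7 − 5 = 2.

2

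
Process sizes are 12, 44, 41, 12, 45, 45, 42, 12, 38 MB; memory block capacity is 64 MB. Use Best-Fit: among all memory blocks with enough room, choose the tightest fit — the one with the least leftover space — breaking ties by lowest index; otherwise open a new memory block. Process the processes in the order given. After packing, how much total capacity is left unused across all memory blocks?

93

12 MB → memory block 1 (remaining 52 MB)
44 MB → memory block 1 (remaining 8 MB)
41 MB → memory block 2 (remaining 23 MB)
12 MB → memory block 2 (remaining 11 MB)
45 MB → memory block 3 (remaining 19 MB)
45 MB → memory block 4 (remaining 19 MB)
42 MB → memory block 5 (remaining 22 MB)
12 MB → memory block 3 (remaining 7 MB)
38 MB → memory block 6 (remaining 26 MB)
6 memory blocks × 64 MB = 384 MB; used 291 MB; unused 93 MB.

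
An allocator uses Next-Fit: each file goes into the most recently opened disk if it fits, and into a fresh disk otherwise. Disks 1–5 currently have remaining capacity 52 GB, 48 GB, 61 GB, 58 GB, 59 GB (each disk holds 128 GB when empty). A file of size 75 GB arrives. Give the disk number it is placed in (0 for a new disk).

0

Next-Fit only looks at disk 5, which has 59 GB free.
75 GB does not fit, so a new disk is opened.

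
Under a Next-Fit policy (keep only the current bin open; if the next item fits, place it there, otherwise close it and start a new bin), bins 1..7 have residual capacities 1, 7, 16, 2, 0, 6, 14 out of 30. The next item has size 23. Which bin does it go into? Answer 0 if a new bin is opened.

Next-Fit only looks at bin 7, which has 14 free.
23 does not fit, so a new bin is opened.

0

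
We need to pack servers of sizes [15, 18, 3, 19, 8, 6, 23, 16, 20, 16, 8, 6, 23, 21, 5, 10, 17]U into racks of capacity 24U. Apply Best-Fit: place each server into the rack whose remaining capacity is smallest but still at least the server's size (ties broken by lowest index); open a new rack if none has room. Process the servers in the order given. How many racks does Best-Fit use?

11

rack 1: place 15U, 9U left
rack 2: place 18U, 6U left
rack 2: place 3U, 3U left
rack 3: place 19U, 5U left
rack 1: place 8U, 1U left
rack 4: place 6U, 18U left
rack 5: place 23U, 1U left
rack 4: place 16U, 2U left
rack 6: place 20U, 4U left
rack 7: place 16U, 8U left
rack 7: place 8U, 0U left
rack 8: place 6U, 18U left
rack 9: place 23U, 1U left
rack 10: place 21U, 3U left
rack 3: place 5U, 0U left
rack 8: place 10U, 8U left
rack 11: place 17U, 7U left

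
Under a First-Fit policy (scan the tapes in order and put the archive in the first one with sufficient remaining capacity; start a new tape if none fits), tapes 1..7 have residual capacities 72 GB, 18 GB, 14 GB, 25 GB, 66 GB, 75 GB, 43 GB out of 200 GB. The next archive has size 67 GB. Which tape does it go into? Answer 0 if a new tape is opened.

Tapes with room: tape 1 (72 GB), tape 6 (75 GB).
The first with room is tape 1.

1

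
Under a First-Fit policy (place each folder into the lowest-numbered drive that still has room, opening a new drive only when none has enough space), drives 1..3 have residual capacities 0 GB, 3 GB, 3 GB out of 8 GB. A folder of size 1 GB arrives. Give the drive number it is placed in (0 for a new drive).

Drives with room: drive 2 (3 GB), drive 3 (3 GB).
The first with room is drive 2.

2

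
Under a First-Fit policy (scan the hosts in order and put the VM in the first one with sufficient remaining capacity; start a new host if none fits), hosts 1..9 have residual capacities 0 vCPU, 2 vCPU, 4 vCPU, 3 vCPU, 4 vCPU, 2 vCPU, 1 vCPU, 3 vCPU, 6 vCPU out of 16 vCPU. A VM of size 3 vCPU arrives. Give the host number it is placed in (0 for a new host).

Hosts with room: host 3 (4 vCPU), host 4 (3 vCPU), host 5 (4 vCPU), host 8 (3 vCPU), host 9 (6 vCPU).
The first with room is host 3.

3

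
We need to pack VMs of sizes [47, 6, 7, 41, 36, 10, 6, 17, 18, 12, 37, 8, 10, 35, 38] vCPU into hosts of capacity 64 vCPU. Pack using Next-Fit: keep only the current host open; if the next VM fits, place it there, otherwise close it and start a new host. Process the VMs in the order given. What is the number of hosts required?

Put 47 vCPU in host 1; 17 vCPU remain.
Put 6 vCPU in host 1; 11 vCPU remain.
Put 7 vCPU in host 1; 4 vCPU remain.
Put 41 vCPU in host 2; 23 vCPU remain.
Put 36 vCPU in host 3; 28 vCPU remain.
Put 10 vCPU in host 3; 18 vCPU remain.
Put 6 vCPU in host 3; 12 vCPU remain.
Put 17 vCPU in host 4; 47 vCPU remain.
Put 18 vCPU in host 4; 29 vCPU remain.
Put 12 vCPU in host 4; 17 vCPU remain.
Put 37 vCPU in host 5; 27 vCPU remain.
Put 8 vCPU in host 5; 19 vCPU remain.
Put 10 vCPU in host 5; 9 vCPU remain.
Put 35 vCPU in host 6; 29 vCPU remain.
Put 38 vCPU in host 7; 26 vCPU remain.
Final hosts: [47,6,7] [41] [36,10,6] [17,18,12] [37,8,10] [35] [38].

7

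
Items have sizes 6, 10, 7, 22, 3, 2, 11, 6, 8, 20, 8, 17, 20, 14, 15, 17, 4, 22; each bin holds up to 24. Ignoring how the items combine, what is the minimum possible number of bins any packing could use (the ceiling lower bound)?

Total size = 6 + 10 + 7 + 22 + 3 + 2 + 11 + 6 + 8 + 20 + 8 + 17 + 20 + 14 + 15 + 17 + 4 + 22 = 212.
⌈212 / 24⌉ = 9.

9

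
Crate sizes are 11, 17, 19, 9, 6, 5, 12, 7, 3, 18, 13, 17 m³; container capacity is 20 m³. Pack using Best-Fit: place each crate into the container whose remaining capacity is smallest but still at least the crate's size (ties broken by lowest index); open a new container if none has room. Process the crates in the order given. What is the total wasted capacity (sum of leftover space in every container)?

11 m³ → container 1 (remaining 9 m³)
17 m³ → container 2 (remaining 3 m³)
19 m³ → container 3 (remaining 1 m³)
9 m³ → container 1 (remaining 0 m³)
6 m³ → container 4 (remaining 14 m³)
5 m³ → container 4 (remaining 9 m³)
12 m³ → container 5 (remaining 8 m³)
7 m³ → container 5 (remaining 1 m³)
3 m³ → container 2 (remaining 0 m³)
18 m³ → container 6 (remaining 2 m³)
13 m³ → container 7 (remaining 7 m³)
17 m³ → container 8 (remaining 3 m³)
8 containers × 20 m³ = 160 m³; used 137 m³; unused 23 m³.

23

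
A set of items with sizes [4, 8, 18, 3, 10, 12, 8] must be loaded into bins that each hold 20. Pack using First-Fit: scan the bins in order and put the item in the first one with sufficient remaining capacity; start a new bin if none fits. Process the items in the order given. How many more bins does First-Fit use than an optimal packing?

0

First-Fit: [4,8,3] [18] [10,8] [12] → 4 bins.
Total size 63; any packing needs at least ⌈63/20⌉ = 4 bins.
So 4 is already optimal.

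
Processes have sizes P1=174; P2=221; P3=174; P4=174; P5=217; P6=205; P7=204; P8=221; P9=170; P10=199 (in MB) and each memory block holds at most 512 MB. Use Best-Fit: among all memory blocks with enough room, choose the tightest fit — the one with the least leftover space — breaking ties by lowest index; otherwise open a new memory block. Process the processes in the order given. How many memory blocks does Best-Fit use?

Put P1 (174 MB) in memory block 1; 338 MB remain.
Put P2 (221 MB) in memory block 1; 117 MB remain.
Put P3 (174 MB) in memory block 2; 338 MB remain.
Put P4 (174 MB) in memory block 2; 164 MB remain.
Put P5 (217 MB) in memory block 3; 295 MB remain.
Put P6 (205 MB) in memory block 3; 90 MB remain.
Put P7 (204 MB) in memory block 4; 308 MB remain.
Put P8 (221 MB) in memory block 4; 87 MB remain.
Put P9 (170 MB) in memory block 5; 342 MB remain.
Put P10 (199 MB) in memory block 5; 143 MB remain.
Final memory blocks: [174,221] [174,174] [217,205] [204,221] [170,199].

5 memory blocks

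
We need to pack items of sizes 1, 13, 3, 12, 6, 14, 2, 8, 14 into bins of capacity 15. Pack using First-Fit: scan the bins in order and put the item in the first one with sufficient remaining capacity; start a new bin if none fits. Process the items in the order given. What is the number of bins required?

bin 1: place 1, 14 left
bin 1: place 13, 1 left
bin 2: place 3, 12 left
bin 2: place 12, 0 left
bin 3: place 6, 9 left
bin 4: place 14, 1 left
bin 3: place 2, 7 left
bin 5: place 8, 7 left
bin 6: place 14, 1 left

6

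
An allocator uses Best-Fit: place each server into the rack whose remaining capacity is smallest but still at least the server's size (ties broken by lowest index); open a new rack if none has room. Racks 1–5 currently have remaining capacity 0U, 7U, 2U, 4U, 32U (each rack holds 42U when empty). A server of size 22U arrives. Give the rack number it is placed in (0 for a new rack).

Racks with room: rack 5 (32U).
Tightest fit is rack 5 with 32U free.

5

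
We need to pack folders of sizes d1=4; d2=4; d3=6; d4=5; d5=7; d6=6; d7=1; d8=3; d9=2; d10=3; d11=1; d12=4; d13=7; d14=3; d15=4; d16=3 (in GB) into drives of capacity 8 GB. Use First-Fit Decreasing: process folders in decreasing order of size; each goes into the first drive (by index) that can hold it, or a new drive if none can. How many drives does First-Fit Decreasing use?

Sorted descending: 7, 7, 6, 6, 5, 4, 4, 4, 4, 3, 3, 3, 3, 2, 1, 1.
7 GB → drive 1 (remaining 1 GB)
7 GB → drive 2 (remaining 1 GB)
6 GB → drive 3 (remaining 2 GB)
6 GB → drive 4 (remaining 2 GB)
5 GB → drive 5 (remaining 3 GB)
4 GB → drive 6 (remaining 4 GB)
4 GB → drive 6 (remaining 0 GB)
4 GB → drive 7 (remaining 4 GB)
4 GB → drive 7 (remaining 0 GB)
3 GB → drive 5 (remaining 0 GB)
3 GB → drive 8 (remaining 5 GB)
3 GB → drive 8 (remaining 2 GB)
3 GB → drive 9 (remaining 5 GB)
2 GB → drive 3 (remaining 0 GB)
1 GB → drive 1 (remaining 0 GB)
1 GB → drive 2 (remaining 0 GB)
Final drives: [7,1] [7,1] [6,2] [6] [5,3] [4,4] [4,4] [3,3] [3].

9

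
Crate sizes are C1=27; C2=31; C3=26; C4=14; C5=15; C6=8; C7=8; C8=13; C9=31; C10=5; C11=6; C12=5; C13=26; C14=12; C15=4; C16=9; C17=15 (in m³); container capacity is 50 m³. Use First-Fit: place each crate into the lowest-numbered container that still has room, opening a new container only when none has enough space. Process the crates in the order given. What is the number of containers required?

6 containers

container 1: place C1 (27 m³), 23 m³ left
container 2: place C2 (31 m³), 19 m³ left
container 3: place C3 (26 m³), 24 m³ left
container 1: place C4 (14 m³), 9 m³ left
container 2: place C5 (15 m³), 4 m³ left
container 1: place C6 (8 m³), 1 m³ left
container 3: place C7 (8 m³), 16 m³ left
container 3: place C8 (13 m³), 3 m³ left
container 4: place C9 (31 m³), 19 m³ left
container 4: place C10 (5 m³), 14 m³ left
container 4: place C11 (6 m³), 8 m³ left
container 4: place C12 (5 m³), 3 m³ left
container 5: place C13 (26 m³), 24 m³ left
container 5: place C14 (12 m³), 12 m³ left
container 2: place C15 (4 m³), 0 m³ left
container 5: place C16 (9 m³), 3 m³ left
container 6: place C17 (15 m³), 35 m³ left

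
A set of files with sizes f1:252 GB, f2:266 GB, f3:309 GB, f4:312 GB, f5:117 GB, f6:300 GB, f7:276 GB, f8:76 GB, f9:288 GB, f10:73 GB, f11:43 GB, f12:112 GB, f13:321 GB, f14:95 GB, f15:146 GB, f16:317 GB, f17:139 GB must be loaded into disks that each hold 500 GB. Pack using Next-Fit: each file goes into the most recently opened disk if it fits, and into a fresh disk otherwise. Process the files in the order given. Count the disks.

10 disks

disk 1: place f1 (252 GB), 248 GB left
disk 2: place f2 (266 GB), 234 GB left
disk 3: place f3 (309 GB), 191 GB left
disk 4: place f4 (312 GB), 188 GB left
disk 4: place f5 (117 GB), 71 GB left
disk 5: place f6 (300 GB), 200 GB left
disk 6: place f7 (276 GB), 224 GB left
disk 6: place f8 (76 GB), 148 GB left
disk 7: place f9 (288 GB), 212 GB left
disk 7: place f10 (73 GB), 139 GB left
disk 7: place f11 (43 GB), 96 GB left
disk 8: place f12 (112 GB), 388 GB left
disk 8: place f13 (321 GB), 67 GB left
disk 9: place f14 (95 GB), 405 GB left
disk 9: place f15 (146 GB), 259 GB left
disk 10: place f16 (317 GB), 183 GB left
disk 10: place f17 (139 GB), 44 GB left
Final disks: [252] [266] [309] [312,117] [300] [276,76] [288,73,43] [112,321] [95,146] [317,139].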